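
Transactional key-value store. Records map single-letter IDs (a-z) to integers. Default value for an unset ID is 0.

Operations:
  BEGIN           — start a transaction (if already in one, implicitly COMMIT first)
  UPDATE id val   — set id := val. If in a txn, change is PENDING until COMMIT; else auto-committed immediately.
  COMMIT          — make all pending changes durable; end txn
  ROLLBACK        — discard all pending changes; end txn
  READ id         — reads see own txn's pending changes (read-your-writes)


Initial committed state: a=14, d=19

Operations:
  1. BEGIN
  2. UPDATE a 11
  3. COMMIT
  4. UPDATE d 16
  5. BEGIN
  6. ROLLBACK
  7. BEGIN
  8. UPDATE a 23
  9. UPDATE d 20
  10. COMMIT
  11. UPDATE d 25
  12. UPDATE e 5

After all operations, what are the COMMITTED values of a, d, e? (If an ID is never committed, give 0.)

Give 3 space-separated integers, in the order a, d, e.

Initial committed: {a=14, d=19}
Op 1: BEGIN: in_txn=True, pending={}
Op 2: UPDATE a=11 (pending; pending now {a=11})
Op 3: COMMIT: merged ['a'] into committed; committed now {a=11, d=19}
Op 4: UPDATE d=16 (auto-commit; committed d=16)
Op 5: BEGIN: in_txn=True, pending={}
Op 6: ROLLBACK: discarded pending []; in_txn=False
Op 7: BEGIN: in_txn=True, pending={}
Op 8: UPDATE a=23 (pending; pending now {a=23})
Op 9: UPDATE d=20 (pending; pending now {a=23, d=20})
Op 10: COMMIT: merged ['a', 'd'] into committed; committed now {a=23, d=20}
Op 11: UPDATE d=25 (auto-commit; committed d=25)
Op 12: UPDATE e=5 (auto-commit; committed e=5)
Final committed: {a=23, d=25, e=5}

Answer: 23 25 5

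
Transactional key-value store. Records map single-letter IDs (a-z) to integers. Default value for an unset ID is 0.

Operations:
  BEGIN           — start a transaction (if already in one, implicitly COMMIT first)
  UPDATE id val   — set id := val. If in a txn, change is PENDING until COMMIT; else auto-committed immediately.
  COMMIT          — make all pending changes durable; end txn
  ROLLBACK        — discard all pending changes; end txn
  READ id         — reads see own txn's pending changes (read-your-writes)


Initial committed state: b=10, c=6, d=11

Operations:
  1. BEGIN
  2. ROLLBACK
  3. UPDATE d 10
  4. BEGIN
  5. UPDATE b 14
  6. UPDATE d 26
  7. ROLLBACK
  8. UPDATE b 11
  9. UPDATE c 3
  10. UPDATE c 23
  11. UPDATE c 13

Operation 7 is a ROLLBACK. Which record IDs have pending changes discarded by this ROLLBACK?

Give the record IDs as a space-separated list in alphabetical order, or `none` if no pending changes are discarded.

Answer: b d

Derivation:
Initial committed: {b=10, c=6, d=11}
Op 1: BEGIN: in_txn=True, pending={}
Op 2: ROLLBACK: discarded pending []; in_txn=False
Op 3: UPDATE d=10 (auto-commit; committed d=10)
Op 4: BEGIN: in_txn=True, pending={}
Op 5: UPDATE b=14 (pending; pending now {b=14})
Op 6: UPDATE d=26 (pending; pending now {b=14, d=26})
Op 7: ROLLBACK: discarded pending ['b', 'd']; in_txn=False
Op 8: UPDATE b=11 (auto-commit; committed b=11)
Op 9: UPDATE c=3 (auto-commit; committed c=3)
Op 10: UPDATE c=23 (auto-commit; committed c=23)
Op 11: UPDATE c=13 (auto-commit; committed c=13)
ROLLBACK at op 7 discards: ['b', 'd']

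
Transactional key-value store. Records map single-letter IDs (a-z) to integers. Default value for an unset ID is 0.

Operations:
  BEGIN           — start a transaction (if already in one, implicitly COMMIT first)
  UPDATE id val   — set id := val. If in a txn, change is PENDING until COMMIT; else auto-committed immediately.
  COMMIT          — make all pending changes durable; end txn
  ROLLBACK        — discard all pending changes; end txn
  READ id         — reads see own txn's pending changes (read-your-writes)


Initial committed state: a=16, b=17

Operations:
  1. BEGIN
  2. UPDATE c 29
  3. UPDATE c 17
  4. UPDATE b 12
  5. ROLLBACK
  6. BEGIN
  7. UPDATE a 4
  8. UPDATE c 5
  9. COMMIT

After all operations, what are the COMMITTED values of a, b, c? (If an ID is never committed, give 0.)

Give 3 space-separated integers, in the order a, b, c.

Initial committed: {a=16, b=17}
Op 1: BEGIN: in_txn=True, pending={}
Op 2: UPDATE c=29 (pending; pending now {c=29})
Op 3: UPDATE c=17 (pending; pending now {c=17})
Op 4: UPDATE b=12 (pending; pending now {b=12, c=17})
Op 5: ROLLBACK: discarded pending ['b', 'c']; in_txn=False
Op 6: BEGIN: in_txn=True, pending={}
Op 7: UPDATE a=4 (pending; pending now {a=4})
Op 8: UPDATE c=5 (pending; pending now {a=4, c=5})
Op 9: COMMIT: merged ['a', 'c'] into committed; committed now {a=4, b=17, c=5}
Final committed: {a=4, b=17, c=5}

Answer: 4 17 5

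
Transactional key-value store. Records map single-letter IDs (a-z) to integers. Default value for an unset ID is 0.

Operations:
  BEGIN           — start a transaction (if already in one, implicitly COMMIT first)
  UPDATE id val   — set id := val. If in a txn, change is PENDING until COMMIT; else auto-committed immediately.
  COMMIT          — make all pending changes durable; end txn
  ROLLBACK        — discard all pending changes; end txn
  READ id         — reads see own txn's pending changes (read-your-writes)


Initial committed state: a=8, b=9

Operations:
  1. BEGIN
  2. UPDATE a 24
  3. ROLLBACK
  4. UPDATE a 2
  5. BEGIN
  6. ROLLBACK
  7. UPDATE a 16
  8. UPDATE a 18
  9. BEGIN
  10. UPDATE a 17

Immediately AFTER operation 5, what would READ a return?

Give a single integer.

Initial committed: {a=8, b=9}
Op 1: BEGIN: in_txn=True, pending={}
Op 2: UPDATE a=24 (pending; pending now {a=24})
Op 3: ROLLBACK: discarded pending ['a']; in_txn=False
Op 4: UPDATE a=2 (auto-commit; committed a=2)
Op 5: BEGIN: in_txn=True, pending={}
After op 5: visible(a) = 2 (pending={}, committed={a=2, b=9})

Answer: 2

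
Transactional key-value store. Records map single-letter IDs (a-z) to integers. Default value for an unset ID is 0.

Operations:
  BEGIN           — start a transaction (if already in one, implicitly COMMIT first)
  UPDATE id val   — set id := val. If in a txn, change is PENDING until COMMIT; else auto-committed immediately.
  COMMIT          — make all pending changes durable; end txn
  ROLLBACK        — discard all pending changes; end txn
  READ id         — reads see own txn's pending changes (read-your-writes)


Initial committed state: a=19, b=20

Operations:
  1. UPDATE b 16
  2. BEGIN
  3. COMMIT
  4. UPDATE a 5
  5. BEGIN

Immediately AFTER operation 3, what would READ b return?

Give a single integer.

Initial committed: {a=19, b=20}
Op 1: UPDATE b=16 (auto-commit; committed b=16)
Op 2: BEGIN: in_txn=True, pending={}
Op 3: COMMIT: merged [] into committed; committed now {a=19, b=16}
After op 3: visible(b) = 16 (pending={}, committed={a=19, b=16})

Answer: 16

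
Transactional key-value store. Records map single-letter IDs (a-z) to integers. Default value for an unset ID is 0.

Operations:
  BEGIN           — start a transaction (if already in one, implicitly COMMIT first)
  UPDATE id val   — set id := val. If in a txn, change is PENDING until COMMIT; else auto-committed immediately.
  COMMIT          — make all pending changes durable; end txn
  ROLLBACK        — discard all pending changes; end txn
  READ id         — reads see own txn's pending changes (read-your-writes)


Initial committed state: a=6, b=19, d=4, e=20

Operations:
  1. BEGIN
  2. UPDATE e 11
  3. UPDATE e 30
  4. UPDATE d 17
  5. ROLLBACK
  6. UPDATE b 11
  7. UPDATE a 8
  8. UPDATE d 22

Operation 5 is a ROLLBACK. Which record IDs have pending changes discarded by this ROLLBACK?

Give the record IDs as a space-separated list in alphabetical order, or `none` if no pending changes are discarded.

Answer: d e

Derivation:
Initial committed: {a=6, b=19, d=4, e=20}
Op 1: BEGIN: in_txn=True, pending={}
Op 2: UPDATE e=11 (pending; pending now {e=11})
Op 3: UPDATE e=30 (pending; pending now {e=30})
Op 4: UPDATE d=17 (pending; pending now {d=17, e=30})
Op 5: ROLLBACK: discarded pending ['d', 'e']; in_txn=False
Op 6: UPDATE b=11 (auto-commit; committed b=11)
Op 7: UPDATE a=8 (auto-commit; committed a=8)
Op 8: UPDATE d=22 (auto-commit; committed d=22)
ROLLBACK at op 5 discards: ['d', 'e']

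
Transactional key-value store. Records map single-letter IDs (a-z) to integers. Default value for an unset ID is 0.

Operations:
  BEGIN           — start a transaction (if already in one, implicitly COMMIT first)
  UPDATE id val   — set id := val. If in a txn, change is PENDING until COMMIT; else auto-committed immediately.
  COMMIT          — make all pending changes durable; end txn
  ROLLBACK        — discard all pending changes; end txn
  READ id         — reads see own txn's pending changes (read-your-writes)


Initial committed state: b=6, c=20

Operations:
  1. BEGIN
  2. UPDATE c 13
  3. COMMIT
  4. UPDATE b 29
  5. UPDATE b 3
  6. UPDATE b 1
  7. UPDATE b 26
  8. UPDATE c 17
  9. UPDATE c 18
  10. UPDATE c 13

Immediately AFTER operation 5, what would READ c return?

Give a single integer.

Initial committed: {b=6, c=20}
Op 1: BEGIN: in_txn=True, pending={}
Op 2: UPDATE c=13 (pending; pending now {c=13})
Op 3: COMMIT: merged ['c'] into committed; committed now {b=6, c=13}
Op 4: UPDATE b=29 (auto-commit; committed b=29)
Op 5: UPDATE b=3 (auto-commit; committed b=3)
After op 5: visible(c) = 13 (pending={}, committed={b=3, c=13})

Answer: 13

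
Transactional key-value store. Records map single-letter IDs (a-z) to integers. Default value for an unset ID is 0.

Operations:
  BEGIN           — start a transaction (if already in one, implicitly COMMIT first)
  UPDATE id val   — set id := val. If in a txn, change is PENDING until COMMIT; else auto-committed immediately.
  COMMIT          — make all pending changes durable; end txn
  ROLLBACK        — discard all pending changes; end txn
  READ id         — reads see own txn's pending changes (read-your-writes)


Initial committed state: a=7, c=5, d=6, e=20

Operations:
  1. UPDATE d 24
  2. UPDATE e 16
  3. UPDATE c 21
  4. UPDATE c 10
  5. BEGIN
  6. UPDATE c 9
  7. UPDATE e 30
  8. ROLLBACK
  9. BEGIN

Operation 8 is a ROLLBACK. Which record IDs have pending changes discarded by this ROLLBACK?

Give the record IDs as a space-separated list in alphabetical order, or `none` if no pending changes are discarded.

Answer: c e

Derivation:
Initial committed: {a=7, c=5, d=6, e=20}
Op 1: UPDATE d=24 (auto-commit; committed d=24)
Op 2: UPDATE e=16 (auto-commit; committed e=16)
Op 3: UPDATE c=21 (auto-commit; committed c=21)
Op 4: UPDATE c=10 (auto-commit; committed c=10)
Op 5: BEGIN: in_txn=True, pending={}
Op 6: UPDATE c=9 (pending; pending now {c=9})
Op 7: UPDATE e=30 (pending; pending now {c=9, e=30})
Op 8: ROLLBACK: discarded pending ['c', 'e']; in_txn=False
Op 9: BEGIN: in_txn=True, pending={}
ROLLBACK at op 8 discards: ['c', 'e']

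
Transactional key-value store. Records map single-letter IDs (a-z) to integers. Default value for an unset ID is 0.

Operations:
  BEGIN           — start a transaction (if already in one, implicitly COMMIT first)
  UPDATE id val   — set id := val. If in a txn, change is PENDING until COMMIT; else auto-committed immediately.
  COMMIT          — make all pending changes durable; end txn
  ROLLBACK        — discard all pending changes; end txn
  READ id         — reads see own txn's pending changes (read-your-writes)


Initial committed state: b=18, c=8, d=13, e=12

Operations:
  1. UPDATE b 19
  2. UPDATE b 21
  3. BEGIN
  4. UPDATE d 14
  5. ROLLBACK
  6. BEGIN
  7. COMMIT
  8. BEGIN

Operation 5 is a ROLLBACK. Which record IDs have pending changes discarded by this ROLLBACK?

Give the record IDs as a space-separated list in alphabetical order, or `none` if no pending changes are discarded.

Initial committed: {b=18, c=8, d=13, e=12}
Op 1: UPDATE b=19 (auto-commit; committed b=19)
Op 2: UPDATE b=21 (auto-commit; committed b=21)
Op 3: BEGIN: in_txn=True, pending={}
Op 4: UPDATE d=14 (pending; pending now {d=14})
Op 5: ROLLBACK: discarded pending ['d']; in_txn=False
Op 6: BEGIN: in_txn=True, pending={}
Op 7: COMMIT: merged [] into committed; committed now {b=21, c=8, d=13, e=12}
Op 8: BEGIN: in_txn=True, pending={}
ROLLBACK at op 5 discards: ['d']

Answer: d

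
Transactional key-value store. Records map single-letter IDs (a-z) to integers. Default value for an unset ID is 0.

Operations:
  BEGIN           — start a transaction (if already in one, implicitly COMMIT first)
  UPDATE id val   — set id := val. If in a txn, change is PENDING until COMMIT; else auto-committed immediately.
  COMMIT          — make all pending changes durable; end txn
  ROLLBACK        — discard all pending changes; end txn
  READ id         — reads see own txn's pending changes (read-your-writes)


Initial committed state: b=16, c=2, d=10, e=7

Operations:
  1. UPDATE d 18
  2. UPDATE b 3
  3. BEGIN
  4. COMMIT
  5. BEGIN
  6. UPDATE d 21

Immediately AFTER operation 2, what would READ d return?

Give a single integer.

Answer: 18

Derivation:
Initial committed: {b=16, c=2, d=10, e=7}
Op 1: UPDATE d=18 (auto-commit; committed d=18)
Op 2: UPDATE b=3 (auto-commit; committed b=3)
After op 2: visible(d) = 18 (pending={}, committed={b=3, c=2, d=18, e=7})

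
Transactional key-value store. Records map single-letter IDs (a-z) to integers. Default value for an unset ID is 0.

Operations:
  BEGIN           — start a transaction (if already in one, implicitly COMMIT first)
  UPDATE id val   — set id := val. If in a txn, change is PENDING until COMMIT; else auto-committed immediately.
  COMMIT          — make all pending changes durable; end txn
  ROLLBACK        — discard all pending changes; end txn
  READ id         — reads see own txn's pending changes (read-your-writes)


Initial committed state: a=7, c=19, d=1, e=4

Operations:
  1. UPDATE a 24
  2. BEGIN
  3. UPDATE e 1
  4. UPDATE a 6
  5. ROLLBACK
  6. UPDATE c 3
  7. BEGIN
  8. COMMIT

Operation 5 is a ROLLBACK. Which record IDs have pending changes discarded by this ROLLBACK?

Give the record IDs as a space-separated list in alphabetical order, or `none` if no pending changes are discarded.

Answer: a e

Derivation:
Initial committed: {a=7, c=19, d=1, e=4}
Op 1: UPDATE a=24 (auto-commit; committed a=24)
Op 2: BEGIN: in_txn=True, pending={}
Op 3: UPDATE e=1 (pending; pending now {e=1})
Op 4: UPDATE a=6 (pending; pending now {a=6, e=1})
Op 5: ROLLBACK: discarded pending ['a', 'e']; in_txn=False
Op 6: UPDATE c=3 (auto-commit; committed c=3)
Op 7: BEGIN: in_txn=True, pending={}
Op 8: COMMIT: merged [] into committed; committed now {a=24, c=3, d=1, e=4}
ROLLBACK at op 5 discards: ['a', 'e']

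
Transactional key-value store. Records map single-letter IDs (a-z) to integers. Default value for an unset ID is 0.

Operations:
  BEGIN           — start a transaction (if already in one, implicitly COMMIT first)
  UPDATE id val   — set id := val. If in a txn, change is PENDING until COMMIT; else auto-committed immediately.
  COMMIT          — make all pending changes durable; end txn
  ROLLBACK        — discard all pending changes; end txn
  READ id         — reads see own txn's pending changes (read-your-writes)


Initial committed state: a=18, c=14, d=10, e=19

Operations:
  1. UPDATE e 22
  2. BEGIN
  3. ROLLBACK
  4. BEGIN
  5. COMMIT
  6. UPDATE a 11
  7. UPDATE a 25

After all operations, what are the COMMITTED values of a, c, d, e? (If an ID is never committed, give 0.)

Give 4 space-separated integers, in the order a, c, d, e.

Answer: 25 14 10 22

Derivation:
Initial committed: {a=18, c=14, d=10, e=19}
Op 1: UPDATE e=22 (auto-commit; committed e=22)
Op 2: BEGIN: in_txn=True, pending={}
Op 3: ROLLBACK: discarded pending []; in_txn=False
Op 4: BEGIN: in_txn=True, pending={}
Op 5: COMMIT: merged [] into committed; committed now {a=18, c=14, d=10, e=22}
Op 6: UPDATE a=11 (auto-commit; committed a=11)
Op 7: UPDATE a=25 (auto-commit; committed a=25)
Final committed: {a=25, c=14, d=10, e=22}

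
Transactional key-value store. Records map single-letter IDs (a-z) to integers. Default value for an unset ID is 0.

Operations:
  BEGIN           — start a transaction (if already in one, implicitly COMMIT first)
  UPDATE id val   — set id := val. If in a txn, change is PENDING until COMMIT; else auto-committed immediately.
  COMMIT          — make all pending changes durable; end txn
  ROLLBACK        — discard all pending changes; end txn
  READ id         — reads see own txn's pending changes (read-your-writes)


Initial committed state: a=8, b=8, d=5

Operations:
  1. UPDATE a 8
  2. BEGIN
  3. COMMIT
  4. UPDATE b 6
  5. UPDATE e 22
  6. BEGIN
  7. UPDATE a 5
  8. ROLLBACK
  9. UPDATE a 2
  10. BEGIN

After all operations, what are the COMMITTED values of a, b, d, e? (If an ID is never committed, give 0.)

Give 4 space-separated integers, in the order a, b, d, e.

Initial committed: {a=8, b=8, d=5}
Op 1: UPDATE a=8 (auto-commit; committed a=8)
Op 2: BEGIN: in_txn=True, pending={}
Op 3: COMMIT: merged [] into committed; committed now {a=8, b=8, d=5}
Op 4: UPDATE b=6 (auto-commit; committed b=6)
Op 5: UPDATE e=22 (auto-commit; committed e=22)
Op 6: BEGIN: in_txn=True, pending={}
Op 7: UPDATE a=5 (pending; pending now {a=5})
Op 8: ROLLBACK: discarded pending ['a']; in_txn=False
Op 9: UPDATE a=2 (auto-commit; committed a=2)
Op 10: BEGIN: in_txn=True, pending={}
Final committed: {a=2, b=6, d=5, e=22}

Answer: 2 6 5 22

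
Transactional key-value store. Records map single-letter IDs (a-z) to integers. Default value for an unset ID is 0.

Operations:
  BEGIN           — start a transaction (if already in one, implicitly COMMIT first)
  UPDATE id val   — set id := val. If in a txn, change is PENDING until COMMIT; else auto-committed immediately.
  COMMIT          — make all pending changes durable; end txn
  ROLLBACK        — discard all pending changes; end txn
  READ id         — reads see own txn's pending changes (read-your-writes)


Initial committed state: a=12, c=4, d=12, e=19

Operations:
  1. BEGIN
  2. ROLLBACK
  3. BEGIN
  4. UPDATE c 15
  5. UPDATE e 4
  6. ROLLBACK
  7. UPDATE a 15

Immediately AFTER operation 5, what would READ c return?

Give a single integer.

Initial committed: {a=12, c=4, d=12, e=19}
Op 1: BEGIN: in_txn=True, pending={}
Op 2: ROLLBACK: discarded pending []; in_txn=False
Op 3: BEGIN: in_txn=True, pending={}
Op 4: UPDATE c=15 (pending; pending now {c=15})
Op 5: UPDATE e=4 (pending; pending now {c=15, e=4})
After op 5: visible(c) = 15 (pending={c=15, e=4}, committed={a=12, c=4, d=12, e=19})

Answer: 15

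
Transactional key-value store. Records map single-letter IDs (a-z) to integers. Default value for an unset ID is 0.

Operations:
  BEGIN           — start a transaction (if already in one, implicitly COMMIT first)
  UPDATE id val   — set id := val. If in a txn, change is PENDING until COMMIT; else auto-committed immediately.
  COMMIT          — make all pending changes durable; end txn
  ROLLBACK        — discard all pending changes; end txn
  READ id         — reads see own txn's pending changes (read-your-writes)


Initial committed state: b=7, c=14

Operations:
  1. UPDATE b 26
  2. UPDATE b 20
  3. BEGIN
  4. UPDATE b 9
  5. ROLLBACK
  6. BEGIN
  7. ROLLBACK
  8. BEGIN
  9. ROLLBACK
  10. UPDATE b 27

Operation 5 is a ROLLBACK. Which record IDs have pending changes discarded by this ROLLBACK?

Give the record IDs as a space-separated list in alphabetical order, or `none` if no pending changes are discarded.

Initial committed: {b=7, c=14}
Op 1: UPDATE b=26 (auto-commit; committed b=26)
Op 2: UPDATE b=20 (auto-commit; committed b=20)
Op 3: BEGIN: in_txn=True, pending={}
Op 4: UPDATE b=9 (pending; pending now {b=9})
Op 5: ROLLBACK: discarded pending ['b']; in_txn=False
Op 6: BEGIN: in_txn=True, pending={}
Op 7: ROLLBACK: discarded pending []; in_txn=False
Op 8: BEGIN: in_txn=True, pending={}
Op 9: ROLLBACK: discarded pending []; in_txn=False
Op 10: UPDATE b=27 (auto-commit; committed b=27)
ROLLBACK at op 5 discards: ['b']

Answer: b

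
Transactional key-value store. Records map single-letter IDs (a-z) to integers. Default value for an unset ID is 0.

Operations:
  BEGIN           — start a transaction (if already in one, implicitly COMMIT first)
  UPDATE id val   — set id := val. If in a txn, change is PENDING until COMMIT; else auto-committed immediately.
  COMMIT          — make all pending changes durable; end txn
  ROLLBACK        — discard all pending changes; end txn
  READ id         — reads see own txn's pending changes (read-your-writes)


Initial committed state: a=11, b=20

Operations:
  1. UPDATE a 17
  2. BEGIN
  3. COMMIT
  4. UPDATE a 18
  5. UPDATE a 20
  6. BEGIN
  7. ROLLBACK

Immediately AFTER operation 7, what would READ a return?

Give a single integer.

Answer: 20

Derivation:
Initial committed: {a=11, b=20}
Op 1: UPDATE a=17 (auto-commit; committed a=17)
Op 2: BEGIN: in_txn=True, pending={}
Op 3: COMMIT: merged [] into committed; committed now {a=17, b=20}
Op 4: UPDATE a=18 (auto-commit; committed a=18)
Op 5: UPDATE a=20 (auto-commit; committed a=20)
Op 6: BEGIN: in_txn=True, pending={}
Op 7: ROLLBACK: discarded pending []; in_txn=False
After op 7: visible(a) = 20 (pending={}, committed={a=20, b=20})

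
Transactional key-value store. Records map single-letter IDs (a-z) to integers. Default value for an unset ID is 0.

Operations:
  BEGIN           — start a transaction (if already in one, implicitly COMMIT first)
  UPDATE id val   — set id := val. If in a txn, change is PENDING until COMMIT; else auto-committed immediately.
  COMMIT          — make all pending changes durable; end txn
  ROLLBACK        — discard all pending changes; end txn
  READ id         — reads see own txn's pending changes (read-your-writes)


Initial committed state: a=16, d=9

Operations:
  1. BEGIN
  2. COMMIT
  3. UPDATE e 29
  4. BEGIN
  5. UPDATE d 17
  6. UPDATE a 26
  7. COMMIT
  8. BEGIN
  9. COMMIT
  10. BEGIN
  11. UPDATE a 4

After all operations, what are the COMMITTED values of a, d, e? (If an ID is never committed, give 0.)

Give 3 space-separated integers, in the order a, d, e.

Initial committed: {a=16, d=9}
Op 1: BEGIN: in_txn=True, pending={}
Op 2: COMMIT: merged [] into committed; committed now {a=16, d=9}
Op 3: UPDATE e=29 (auto-commit; committed e=29)
Op 4: BEGIN: in_txn=True, pending={}
Op 5: UPDATE d=17 (pending; pending now {d=17})
Op 6: UPDATE a=26 (pending; pending now {a=26, d=17})
Op 7: COMMIT: merged ['a', 'd'] into committed; committed now {a=26, d=17, e=29}
Op 8: BEGIN: in_txn=True, pending={}
Op 9: COMMIT: merged [] into committed; committed now {a=26, d=17, e=29}
Op 10: BEGIN: in_txn=True, pending={}
Op 11: UPDATE a=4 (pending; pending now {a=4})
Final committed: {a=26, d=17, e=29}

Answer: 26 17 29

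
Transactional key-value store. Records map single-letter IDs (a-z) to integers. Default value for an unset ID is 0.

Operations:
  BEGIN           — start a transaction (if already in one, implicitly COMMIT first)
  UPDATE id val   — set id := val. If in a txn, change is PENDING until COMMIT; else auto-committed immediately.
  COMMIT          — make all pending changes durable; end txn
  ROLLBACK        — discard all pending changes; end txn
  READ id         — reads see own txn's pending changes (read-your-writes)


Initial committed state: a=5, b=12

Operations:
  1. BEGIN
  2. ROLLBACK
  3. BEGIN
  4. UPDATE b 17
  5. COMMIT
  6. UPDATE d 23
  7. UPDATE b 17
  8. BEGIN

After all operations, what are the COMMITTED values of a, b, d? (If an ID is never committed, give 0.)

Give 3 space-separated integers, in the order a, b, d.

Initial committed: {a=5, b=12}
Op 1: BEGIN: in_txn=True, pending={}
Op 2: ROLLBACK: discarded pending []; in_txn=False
Op 3: BEGIN: in_txn=True, pending={}
Op 4: UPDATE b=17 (pending; pending now {b=17})
Op 5: COMMIT: merged ['b'] into committed; committed now {a=5, b=17}
Op 6: UPDATE d=23 (auto-commit; committed d=23)
Op 7: UPDATE b=17 (auto-commit; committed b=17)
Op 8: BEGIN: in_txn=True, pending={}
Final committed: {a=5, b=17, d=23}

Answer: 5 17 23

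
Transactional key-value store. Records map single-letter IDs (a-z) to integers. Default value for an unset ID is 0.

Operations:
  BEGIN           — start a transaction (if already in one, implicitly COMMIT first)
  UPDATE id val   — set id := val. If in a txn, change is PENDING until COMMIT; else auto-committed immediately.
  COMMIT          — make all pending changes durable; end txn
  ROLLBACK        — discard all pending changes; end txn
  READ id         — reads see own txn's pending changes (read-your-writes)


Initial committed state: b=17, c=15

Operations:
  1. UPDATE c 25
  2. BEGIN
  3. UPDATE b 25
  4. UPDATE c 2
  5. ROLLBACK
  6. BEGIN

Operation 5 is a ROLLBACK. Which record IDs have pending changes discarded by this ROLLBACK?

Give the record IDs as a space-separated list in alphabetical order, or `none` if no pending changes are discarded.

Initial committed: {b=17, c=15}
Op 1: UPDATE c=25 (auto-commit; committed c=25)
Op 2: BEGIN: in_txn=True, pending={}
Op 3: UPDATE b=25 (pending; pending now {b=25})
Op 4: UPDATE c=2 (pending; pending now {b=25, c=2})
Op 5: ROLLBACK: discarded pending ['b', 'c']; in_txn=False
Op 6: BEGIN: in_txn=True, pending={}
ROLLBACK at op 5 discards: ['b', 'c']

Answer: b c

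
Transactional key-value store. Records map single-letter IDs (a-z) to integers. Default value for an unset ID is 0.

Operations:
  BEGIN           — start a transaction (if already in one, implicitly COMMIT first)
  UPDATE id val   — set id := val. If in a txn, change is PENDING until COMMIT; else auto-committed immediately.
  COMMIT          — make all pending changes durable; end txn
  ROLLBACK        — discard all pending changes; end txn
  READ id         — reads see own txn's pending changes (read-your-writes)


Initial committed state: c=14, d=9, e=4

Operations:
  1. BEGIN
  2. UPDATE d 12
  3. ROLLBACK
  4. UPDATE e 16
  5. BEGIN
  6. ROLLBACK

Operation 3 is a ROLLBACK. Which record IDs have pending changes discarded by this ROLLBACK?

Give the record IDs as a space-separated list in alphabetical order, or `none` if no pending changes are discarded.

Initial committed: {c=14, d=9, e=4}
Op 1: BEGIN: in_txn=True, pending={}
Op 2: UPDATE d=12 (pending; pending now {d=12})
Op 3: ROLLBACK: discarded pending ['d']; in_txn=False
Op 4: UPDATE e=16 (auto-commit; committed e=16)
Op 5: BEGIN: in_txn=True, pending={}
Op 6: ROLLBACK: discarded pending []; in_txn=False
ROLLBACK at op 3 discards: ['d']

Answer: d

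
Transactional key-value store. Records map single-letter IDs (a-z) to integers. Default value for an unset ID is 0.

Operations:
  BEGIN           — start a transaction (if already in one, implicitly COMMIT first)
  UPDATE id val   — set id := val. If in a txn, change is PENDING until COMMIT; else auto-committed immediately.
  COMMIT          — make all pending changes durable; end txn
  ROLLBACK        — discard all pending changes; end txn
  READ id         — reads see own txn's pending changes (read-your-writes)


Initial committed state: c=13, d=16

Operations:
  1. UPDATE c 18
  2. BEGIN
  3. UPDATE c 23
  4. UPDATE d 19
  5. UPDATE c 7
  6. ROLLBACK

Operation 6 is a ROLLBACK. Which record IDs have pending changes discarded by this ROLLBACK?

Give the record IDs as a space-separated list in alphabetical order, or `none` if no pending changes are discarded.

Answer: c d

Derivation:
Initial committed: {c=13, d=16}
Op 1: UPDATE c=18 (auto-commit; committed c=18)
Op 2: BEGIN: in_txn=True, pending={}
Op 3: UPDATE c=23 (pending; pending now {c=23})
Op 4: UPDATE d=19 (pending; pending now {c=23, d=19})
Op 5: UPDATE c=7 (pending; pending now {c=7, d=19})
Op 6: ROLLBACK: discarded pending ['c', 'd']; in_txn=False
ROLLBACK at op 6 discards: ['c', 'd']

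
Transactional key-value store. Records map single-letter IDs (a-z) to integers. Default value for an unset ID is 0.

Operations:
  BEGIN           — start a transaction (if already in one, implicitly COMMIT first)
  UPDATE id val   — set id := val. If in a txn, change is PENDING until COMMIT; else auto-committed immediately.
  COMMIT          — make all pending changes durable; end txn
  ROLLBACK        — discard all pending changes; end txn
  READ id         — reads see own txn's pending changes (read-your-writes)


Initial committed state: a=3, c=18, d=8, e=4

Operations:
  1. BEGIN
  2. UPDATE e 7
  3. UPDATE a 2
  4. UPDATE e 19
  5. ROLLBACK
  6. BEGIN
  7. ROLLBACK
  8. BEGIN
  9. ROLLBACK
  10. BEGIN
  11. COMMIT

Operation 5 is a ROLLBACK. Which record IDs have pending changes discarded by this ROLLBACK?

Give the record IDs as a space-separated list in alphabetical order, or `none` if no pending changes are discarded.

Initial committed: {a=3, c=18, d=8, e=4}
Op 1: BEGIN: in_txn=True, pending={}
Op 2: UPDATE e=7 (pending; pending now {e=7})
Op 3: UPDATE a=2 (pending; pending now {a=2, e=7})
Op 4: UPDATE e=19 (pending; pending now {a=2, e=19})
Op 5: ROLLBACK: discarded pending ['a', 'e']; in_txn=False
Op 6: BEGIN: in_txn=True, pending={}
Op 7: ROLLBACK: discarded pending []; in_txn=False
Op 8: BEGIN: in_txn=True, pending={}
Op 9: ROLLBACK: discarded pending []; in_txn=False
Op 10: BEGIN: in_txn=True, pending={}
Op 11: COMMIT: merged [] into committed; committed now {a=3, c=18, d=8, e=4}
ROLLBACK at op 5 discards: ['a', 'e']

Answer: a e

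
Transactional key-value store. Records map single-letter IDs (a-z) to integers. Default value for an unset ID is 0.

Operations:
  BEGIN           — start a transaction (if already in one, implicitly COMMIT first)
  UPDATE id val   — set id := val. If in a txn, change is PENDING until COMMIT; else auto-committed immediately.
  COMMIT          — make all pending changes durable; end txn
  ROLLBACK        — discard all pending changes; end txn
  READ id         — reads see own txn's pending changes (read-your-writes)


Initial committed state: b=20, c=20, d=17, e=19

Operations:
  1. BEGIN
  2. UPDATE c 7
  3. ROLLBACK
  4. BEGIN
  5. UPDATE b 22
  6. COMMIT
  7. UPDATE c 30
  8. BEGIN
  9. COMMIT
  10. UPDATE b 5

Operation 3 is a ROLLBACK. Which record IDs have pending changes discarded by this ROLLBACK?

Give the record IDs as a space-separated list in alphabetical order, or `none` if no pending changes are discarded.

Answer: c

Derivation:
Initial committed: {b=20, c=20, d=17, e=19}
Op 1: BEGIN: in_txn=True, pending={}
Op 2: UPDATE c=7 (pending; pending now {c=7})
Op 3: ROLLBACK: discarded pending ['c']; in_txn=False
Op 4: BEGIN: in_txn=True, pending={}
Op 5: UPDATE b=22 (pending; pending now {b=22})
Op 6: COMMIT: merged ['b'] into committed; committed now {b=22, c=20, d=17, e=19}
Op 7: UPDATE c=30 (auto-commit; committed c=30)
Op 8: BEGIN: in_txn=True, pending={}
Op 9: COMMIT: merged [] into committed; committed now {b=22, c=30, d=17, e=19}
Op 10: UPDATE b=5 (auto-commit; committed b=5)
ROLLBACK at op 3 discards: ['c']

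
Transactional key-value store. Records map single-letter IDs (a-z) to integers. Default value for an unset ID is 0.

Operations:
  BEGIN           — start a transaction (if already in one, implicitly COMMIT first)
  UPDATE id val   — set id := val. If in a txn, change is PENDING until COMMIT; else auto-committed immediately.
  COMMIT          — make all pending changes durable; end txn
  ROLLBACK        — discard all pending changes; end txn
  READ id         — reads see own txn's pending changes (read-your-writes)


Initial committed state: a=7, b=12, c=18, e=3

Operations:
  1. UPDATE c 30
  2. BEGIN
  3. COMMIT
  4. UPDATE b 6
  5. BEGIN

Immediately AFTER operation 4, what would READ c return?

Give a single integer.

Answer: 30

Derivation:
Initial committed: {a=7, b=12, c=18, e=3}
Op 1: UPDATE c=30 (auto-commit; committed c=30)
Op 2: BEGIN: in_txn=True, pending={}
Op 3: COMMIT: merged [] into committed; committed now {a=7, b=12, c=30, e=3}
Op 4: UPDATE b=6 (auto-commit; committed b=6)
After op 4: visible(c) = 30 (pending={}, committed={a=7, b=6, c=30, e=3})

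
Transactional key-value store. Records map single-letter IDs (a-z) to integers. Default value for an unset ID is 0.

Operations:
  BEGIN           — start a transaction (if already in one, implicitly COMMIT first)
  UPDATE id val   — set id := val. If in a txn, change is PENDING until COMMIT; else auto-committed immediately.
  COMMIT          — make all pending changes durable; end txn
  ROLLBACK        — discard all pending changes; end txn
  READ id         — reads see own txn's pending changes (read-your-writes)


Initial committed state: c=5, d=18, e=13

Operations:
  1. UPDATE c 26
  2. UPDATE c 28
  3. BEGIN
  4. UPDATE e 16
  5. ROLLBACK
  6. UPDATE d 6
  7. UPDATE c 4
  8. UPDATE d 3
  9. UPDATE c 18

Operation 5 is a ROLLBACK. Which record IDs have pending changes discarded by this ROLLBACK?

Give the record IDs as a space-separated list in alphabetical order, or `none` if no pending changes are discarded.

Answer: e

Derivation:
Initial committed: {c=5, d=18, e=13}
Op 1: UPDATE c=26 (auto-commit; committed c=26)
Op 2: UPDATE c=28 (auto-commit; committed c=28)
Op 3: BEGIN: in_txn=True, pending={}
Op 4: UPDATE e=16 (pending; pending now {e=16})
Op 5: ROLLBACK: discarded pending ['e']; in_txn=False
Op 6: UPDATE d=6 (auto-commit; committed d=6)
Op 7: UPDATE c=4 (auto-commit; committed c=4)
Op 8: UPDATE d=3 (auto-commit; committed d=3)
Op 9: UPDATE c=18 (auto-commit; committed c=18)
ROLLBACK at op 5 discards: ['e']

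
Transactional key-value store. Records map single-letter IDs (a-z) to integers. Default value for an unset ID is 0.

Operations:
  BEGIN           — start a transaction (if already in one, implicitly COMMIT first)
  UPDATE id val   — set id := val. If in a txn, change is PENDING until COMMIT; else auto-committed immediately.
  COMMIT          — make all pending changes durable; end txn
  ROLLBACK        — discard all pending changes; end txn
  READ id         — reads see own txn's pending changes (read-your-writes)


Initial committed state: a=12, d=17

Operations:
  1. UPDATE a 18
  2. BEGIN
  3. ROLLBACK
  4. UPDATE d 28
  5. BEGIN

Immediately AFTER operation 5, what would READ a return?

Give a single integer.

Answer: 18

Derivation:
Initial committed: {a=12, d=17}
Op 1: UPDATE a=18 (auto-commit; committed a=18)
Op 2: BEGIN: in_txn=True, pending={}
Op 3: ROLLBACK: discarded pending []; in_txn=False
Op 4: UPDATE d=28 (auto-commit; committed d=28)
Op 5: BEGIN: in_txn=True, pending={}
After op 5: visible(a) = 18 (pending={}, committed={a=18, d=28})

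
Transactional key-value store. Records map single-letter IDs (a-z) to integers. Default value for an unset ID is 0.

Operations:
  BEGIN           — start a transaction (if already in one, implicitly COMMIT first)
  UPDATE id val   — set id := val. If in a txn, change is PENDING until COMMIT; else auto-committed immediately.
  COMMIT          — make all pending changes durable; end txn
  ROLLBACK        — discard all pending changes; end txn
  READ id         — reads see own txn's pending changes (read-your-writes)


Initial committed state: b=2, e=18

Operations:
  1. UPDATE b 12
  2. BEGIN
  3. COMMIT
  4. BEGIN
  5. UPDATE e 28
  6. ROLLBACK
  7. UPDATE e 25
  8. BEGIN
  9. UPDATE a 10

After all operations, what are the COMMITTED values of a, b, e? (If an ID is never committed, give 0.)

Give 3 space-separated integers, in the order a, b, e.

Answer: 0 12 25

Derivation:
Initial committed: {b=2, e=18}
Op 1: UPDATE b=12 (auto-commit; committed b=12)
Op 2: BEGIN: in_txn=True, pending={}
Op 3: COMMIT: merged [] into committed; committed now {b=12, e=18}
Op 4: BEGIN: in_txn=True, pending={}
Op 5: UPDATE e=28 (pending; pending now {e=28})
Op 6: ROLLBACK: discarded pending ['e']; in_txn=False
Op 7: UPDATE e=25 (auto-commit; committed e=25)
Op 8: BEGIN: in_txn=True, pending={}
Op 9: UPDATE a=10 (pending; pending now {a=10})
Final committed: {b=12, e=25}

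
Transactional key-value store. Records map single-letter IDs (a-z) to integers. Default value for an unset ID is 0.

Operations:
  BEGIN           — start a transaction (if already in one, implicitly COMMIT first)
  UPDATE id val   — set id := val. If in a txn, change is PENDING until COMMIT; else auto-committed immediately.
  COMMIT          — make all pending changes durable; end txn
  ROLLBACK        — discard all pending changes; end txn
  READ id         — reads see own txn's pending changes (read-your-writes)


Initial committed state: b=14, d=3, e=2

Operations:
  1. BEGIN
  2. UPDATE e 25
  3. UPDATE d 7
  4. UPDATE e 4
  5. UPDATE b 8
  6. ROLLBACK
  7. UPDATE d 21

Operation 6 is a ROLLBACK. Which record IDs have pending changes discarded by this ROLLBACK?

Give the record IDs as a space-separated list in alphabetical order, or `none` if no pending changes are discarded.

Initial committed: {b=14, d=3, e=2}
Op 1: BEGIN: in_txn=True, pending={}
Op 2: UPDATE e=25 (pending; pending now {e=25})
Op 3: UPDATE d=7 (pending; pending now {d=7, e=25})
Op 4: UPDATE e=4 (pending; pending now {d=7, e=4})
Op 5: UPDATE b=8 (pending; pending now {b=8, d=7, e=4})
Op 6: ROLLBACK: discarded pending ['b', 'd', 'e']; in_txn=False
Op 7: UPDATE d=21 (auto-commit; committed d=21)
ROLLBACK at op 6 discards: ['b', 'd', 'e']

Answer: b d e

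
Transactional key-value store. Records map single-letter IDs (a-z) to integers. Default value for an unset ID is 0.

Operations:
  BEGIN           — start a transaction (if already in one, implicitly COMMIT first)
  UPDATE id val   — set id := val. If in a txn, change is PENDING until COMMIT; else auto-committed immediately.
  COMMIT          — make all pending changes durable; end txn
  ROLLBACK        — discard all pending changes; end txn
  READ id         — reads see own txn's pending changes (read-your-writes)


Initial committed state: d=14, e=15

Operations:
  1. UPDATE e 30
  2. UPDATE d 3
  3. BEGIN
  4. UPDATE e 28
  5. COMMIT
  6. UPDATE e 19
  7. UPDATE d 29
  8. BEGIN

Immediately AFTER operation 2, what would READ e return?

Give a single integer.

Initial committed: {d=14, e=15}
Op 1: UPDATE e=30 (auto-commit; committed e=30)
Op 2: UPDATE d=3 (auto-commit; committed d=3)
After op 2: visible(e) = 30 (pending={}, committed={d=3, e=30})

Answer: 30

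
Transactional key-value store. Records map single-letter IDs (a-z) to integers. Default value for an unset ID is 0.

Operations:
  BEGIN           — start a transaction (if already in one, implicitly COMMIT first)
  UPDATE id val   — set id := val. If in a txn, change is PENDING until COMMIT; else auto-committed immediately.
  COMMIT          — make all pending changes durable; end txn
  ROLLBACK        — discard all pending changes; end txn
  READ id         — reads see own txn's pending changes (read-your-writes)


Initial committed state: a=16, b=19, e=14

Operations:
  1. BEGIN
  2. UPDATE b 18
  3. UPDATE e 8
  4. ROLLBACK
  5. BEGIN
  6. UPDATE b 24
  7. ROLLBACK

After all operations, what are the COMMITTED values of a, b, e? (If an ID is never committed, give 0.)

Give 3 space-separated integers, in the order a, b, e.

Answer: 16 19 14

Derivation:
Initial committed: {a=16, b=19, e=14}
Op 1: BEGIN: in_txn=True, pending={}
Op 2: UPDATE b=18 (pending; pending now {b=18})
Op 3: UPDATE e=8 (pending; pending now {b=18, e=8})
Op 4: ROLLBACK: discarded pending ['b', 'e']; in_txn=False
Op 5: BEGIN: in_txn=True, pending={}
Op 6: UPDATE b=24 (pending; pending now {b=24})
Op 7: ROLLBACK: discarded pending ['b']; in_txn=False
Final committed: {a=16, b=19, e=14}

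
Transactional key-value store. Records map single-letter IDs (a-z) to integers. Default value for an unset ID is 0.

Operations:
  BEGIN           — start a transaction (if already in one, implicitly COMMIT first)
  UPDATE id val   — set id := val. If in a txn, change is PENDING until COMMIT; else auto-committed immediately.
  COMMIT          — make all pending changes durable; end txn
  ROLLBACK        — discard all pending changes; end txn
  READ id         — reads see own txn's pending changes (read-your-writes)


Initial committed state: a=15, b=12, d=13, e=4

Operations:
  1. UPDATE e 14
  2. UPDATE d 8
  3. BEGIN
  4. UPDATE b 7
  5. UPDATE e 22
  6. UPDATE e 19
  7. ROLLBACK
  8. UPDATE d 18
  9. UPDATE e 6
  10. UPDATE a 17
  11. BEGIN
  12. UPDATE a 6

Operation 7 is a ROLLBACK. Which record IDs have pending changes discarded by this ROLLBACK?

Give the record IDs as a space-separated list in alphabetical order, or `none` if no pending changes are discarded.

Initial committed: {a=15, b=12, d=13, e=4}
Op 1: UPDATE e=14 (auto-commit; committed e=14)
Op 2: UPDATE d=8 (auto-commit; committed d=8)
Op 3: BEGIN: in_txn=True, pending={}
Op 4: UPDATE b=7 (pending; pending now {b=7})
Op 5: UPDATE e=22 (pending; pending now {b=7, e=22})
Op 6: UPDATE e=19 (pending; pending now {b=7, e=19})
Op 7: ROLLBACK: discarded pending ['b', 'e']; in_txn=False
Op 8: UPDATE d=18 (auto-commit; committed d=18)
Op 9: UPDATE e=6 (auto-commit; committed e=6)
Op 10: UPDATE a=17 (auto-commit; committed a=17)
Op 11: BEGIN: in_txn=True, pending={}
Op 12: UPDATE a=6 (pending; pending now {a=6})
ROLLBACK at op 7 discards: ['b', 'e']

Answer: b e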